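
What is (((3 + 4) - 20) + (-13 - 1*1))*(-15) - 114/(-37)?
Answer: 15099/37 ≈ 408.08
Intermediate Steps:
(((3 + 4) - 20) + (-13 - 1*1))*(-15) - 114/(-37) = ((7 - 20) + (-13 - 1))*(-15) - 114*(-1/37) = (-13 - 14)*(-15) + 114/37 = -27*(-15) + 114/37 = 405 + 114/37 = 15099/37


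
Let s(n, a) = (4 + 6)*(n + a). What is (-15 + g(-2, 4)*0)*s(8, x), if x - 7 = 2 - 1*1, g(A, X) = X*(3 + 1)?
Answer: -2400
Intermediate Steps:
g(A, X) = 4*X (g(A, X) = X*4 = 4*X)
x = 8 (x = 7 + (2 - 1*1) = 7 + (2 - 1) = 7 + 1 = 8)
s(n, a) = 10*a + 10*n (s(n, a) = 10*(a + n) = 10*a + 10*n)
(-15 + g(-2, 4)*0)*s(8, x) = (-15 + (4*4)*0)*(10*8 + 10*8) = (-15 + 16*0)*(80 + 80) = (-15 + 0)*160 = -15*160 = -2400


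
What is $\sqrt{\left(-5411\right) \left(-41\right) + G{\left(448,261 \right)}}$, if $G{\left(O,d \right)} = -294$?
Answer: $\sqrt{221557} \approx 470.7$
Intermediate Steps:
$\sqrt{\left(-5411\right) \left(-41\right) + G{\left(448,261 \right)}} = \sqrt{\left(-5411\right) \left(-41\right) - 294} = \sqrt{221851 - 294} = \sqrt{221557}$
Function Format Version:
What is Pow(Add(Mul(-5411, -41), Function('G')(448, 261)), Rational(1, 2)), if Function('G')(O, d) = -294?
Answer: Pow(221557, Rational(1, 2)) ≈ 470.70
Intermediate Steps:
Pow(Add(Mul(-5411, -41), Function('G')(448, 261)), Rational(1, 2)) = Pow(Add(Mul(-5411, -41), -294), Rational(1, 2)) = Pow(Add(221851, -294), Rational(1, 2)) = Pow(221557, Rational(1, 2))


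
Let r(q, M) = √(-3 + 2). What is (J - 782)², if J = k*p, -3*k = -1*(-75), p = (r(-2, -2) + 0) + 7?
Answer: 915224 + 47850*I ≈ 9.1522e+5 + 47850.0*I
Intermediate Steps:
r(q, M) = I (r(q, M) = √(-1) = I)
p = 7 + I (p = (I + 0) + 7 = I + 7 = 7 + I ≈ 7.0 + 1.0*I)
k = -25 (k = -(-1)*(-75)/3 = -⅓*75 = -25)
J = -175 - 25*I (J = -25*(7 + I) = -175 - 25*I ≈ -175.0 - 25.0*I)
(J - 782)² = ((-175 - 25*I) - 782)² = (-957 - 25*I)²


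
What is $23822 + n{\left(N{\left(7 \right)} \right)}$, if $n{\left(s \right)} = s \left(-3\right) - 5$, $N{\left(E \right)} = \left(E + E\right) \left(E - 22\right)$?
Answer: $24447$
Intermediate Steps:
$N{\left(E \right)} = 2 E \left(-22 + E\right)$
$n{\left(s \right)} = -5 - 3 s$ ($n{\left(s \right)} = - 3 s - 5 = -5 - 3 s$)
$23822 + n{\left(N{\left(7 \right)} \right)} = 23822 - \left(5 + 3 \cdot 2 \cdot 7 \left(-22 + 7\right)\right) = 23822 - \left(5 + 3 \cdot 2 \cdot 7 \left(-15\right)\right) = 23822 - -625 = 23822 + \left(-5 + 630\right) = 23822 + 625 = 24447$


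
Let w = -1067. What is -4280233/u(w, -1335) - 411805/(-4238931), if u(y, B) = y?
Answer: 18144051746858/4522939377 ≈ 4011.6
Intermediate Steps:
-4280233/u(w, -1335) - 411805/(-4238931) = -4280233/(-1067) - 411805/(-4238931) = -4280233*(-1/1067) - 411805*(-1/4238931) = 4280233/1067 + 411805/4238931 = 18144051746858/4522939377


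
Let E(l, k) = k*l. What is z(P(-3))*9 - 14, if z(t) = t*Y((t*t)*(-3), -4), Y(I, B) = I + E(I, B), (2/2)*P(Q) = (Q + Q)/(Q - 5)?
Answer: 1291/64 ≈ 20.172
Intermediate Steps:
P(Q) = 2*Q/(-5 + Q) (P(Q) = (Q + Q)/(Q - 5) = (2*Q)/(-5 + Q) = 2*Q/(-5 + Q))
Y(I, B) = I + B*I
z(t) = 9*t**3 (z(t) = t*(((t*t)*(-3))*(1 - 4)) = t*((t**2*(-3))*(-3)) = t*(-3*t**2*(-3)) = t*(9*t**2) = 9*t**3)
z(P(-3))*9 - 14 = (9*(2*(-3)/(-5 - 3))**3)*9 - 14 = (9*(2*(-3)/(-8))**3)*9 - 14 = (9*(2*(-3)*(-1/8))**3)*9 - 14 = (9*(3/4)**3)*9 - 14 = (9*(27/64))*9 - 14 = (243/64)*9 - 14 = 2187/64 - 14 = 1291/64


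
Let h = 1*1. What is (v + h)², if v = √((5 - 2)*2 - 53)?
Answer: (1 + I*√47)² ≈ -46.0 + 13.711*I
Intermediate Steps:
h = 1
v = I*√47 (v = √(3*2 - 53) = √(6 - 53) = √(-47) = I*√47 ≈ 6.8557*I)
(v + h)² = (I*√47 + 1)² = (1 + I*√47)²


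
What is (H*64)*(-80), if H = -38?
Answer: 194560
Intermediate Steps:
(H*64)*(-80) = -38*64*(-80) = -2432*(-80) = 194560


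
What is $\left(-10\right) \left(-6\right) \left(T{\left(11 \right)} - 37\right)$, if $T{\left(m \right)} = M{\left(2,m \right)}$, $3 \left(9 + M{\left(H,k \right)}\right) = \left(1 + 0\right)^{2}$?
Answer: $-2740$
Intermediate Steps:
$M{\left(H,k \right)} = - \frac{26}{3}$ ($M{\left(H,k \right)} = -9 + \frac{\left(1 + 0\right)^{2}}{3} = -9 + \frac{1^{2}}{3} = -9 + \frac{1}{3} \cdot 1 = -9 + \frac{1}{3} = - \frac{26}{3}$)
$T{\left(m \right)} = - \frac{26}{3}$
$\left(-10\right) \left(-6\right) \left(T{\left(11 \right)} - 37\right) = \left(-10\right) \left(-6\right) \left(- \frac{26}{3} - 37\right) = 60 \left(- \frac{137}{3}\right) = -2740$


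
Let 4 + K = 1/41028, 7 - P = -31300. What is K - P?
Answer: -1284627707/41028 ≈ -31311.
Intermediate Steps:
P = 31307 (P = 7 - 1*(-31300) = 7 + 31300 = 31307)
K = -164111/41028 (K = -4 + 1/41028 = -164111/41028 ≈ -4.0000)
K - P = -164111/41028 - 1*31307 = -164111/41028 - 31307 = -1284627707/41028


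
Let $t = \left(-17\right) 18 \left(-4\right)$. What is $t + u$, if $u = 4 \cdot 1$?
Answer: $1228$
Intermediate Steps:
$u = 4$
$t = 1224$ ($t = \left(-306\right) \left(-4\right) = 1224$)
$t + u = 1224 + 4 = 1228$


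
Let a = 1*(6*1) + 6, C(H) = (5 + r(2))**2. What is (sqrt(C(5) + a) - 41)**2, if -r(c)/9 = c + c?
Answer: (41 - sqrt(973))**2 ≈ 96.178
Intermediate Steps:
r(c) = -18*c (r(c) = -9*(c + c) = -18*c)
C(H) = 961 (C(H) = (5 - 18*2)**2 = (5 - 36)**2 = (-31)**2 = 961)
a = 12 (a = 1*6 + 6 = 6 + 6 = 12)
(sqrt(C(5) + a) - 41)**2 = (sqrt(961 + 12) - 41)**2 = (sqrt(973) - 41)**2 = (-41 + sqrt(973))**2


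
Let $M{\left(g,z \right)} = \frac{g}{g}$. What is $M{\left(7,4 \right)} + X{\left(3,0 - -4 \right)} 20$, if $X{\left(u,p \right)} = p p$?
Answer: $321$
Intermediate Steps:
$X{\left(u,p \right)} = p^{2}$
$M{\left(g,z \right)} = 1$
$M{\left(7,4 \right)} + X{\left(3,0 - -4 \right)} 20 = 1 + \left(0 - -4\right)^{2} \cdot 20 = 1 + \left(0 + 4\right)^{2} \cdot 20 = 1 + 4^{2} \cdot 20 = 1 + 16 \cdot 20 = 1 + 320 = 321$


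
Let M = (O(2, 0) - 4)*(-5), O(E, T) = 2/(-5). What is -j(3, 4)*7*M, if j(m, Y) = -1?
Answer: 154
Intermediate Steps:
O(E, T) = -⅖ (O(E, T) = 2*(-⅕) = -⅖)
M = 22 (M = (-⅖ - 4)*(-5) = -22/5*(-5) = 22)
-j(3, 4)*7*M = -(-1*7)*22 = -(-7)*22 = -1*(-154) = 154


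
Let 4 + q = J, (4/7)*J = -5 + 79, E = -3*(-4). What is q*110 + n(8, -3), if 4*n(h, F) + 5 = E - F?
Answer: 27615/2 ≈ 13808.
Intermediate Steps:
E = 12
J = 259/2 (J = 7*(-5 + 79)/4 = (7/4)*74 = 259/2 ≈ 129.50)
n(h, F) = 7/4 - F/4 (n(h, F) = -5/4 + (12 - F)/4 = -5/4 + (3 - F/4) = 7/4 - F/4)
q = 251/2 (q = -4 + 259/2 = 251/2 ≈ 125.50)
q*110 + n(8, -3) = (251/2)*110 + (7/4 - 1/4*(-3)) = 13805 + (7/4 + 3/4) = 13805 + 5/2 = 27615/2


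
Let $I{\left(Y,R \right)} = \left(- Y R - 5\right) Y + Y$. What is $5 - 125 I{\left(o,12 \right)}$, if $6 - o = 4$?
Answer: $7005$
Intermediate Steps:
$o = 2$ ($o = 6 - 4 = 2$)
$I{\left(Y,R \right)} = Y + Y \left(-5 - R Y\right)$ ($I{\left(Y,R \right)} = \left(- R Y - 5\right) Y + Y = \left(-5 - R Y\right) Y + Y = Y \left(-5 - R Y\right) + Y = Y + Y \left(-5 - R Y\right)$)
$5 - 125 I{\left(o,12 \right)} = 5 - 125 \left(\left(-1\right) 2 \left(4 + 12 \cdot 2\right)\right) = 5 - 125 \left(\left(-1\right) 2 \left(4 + 24\right)\right) = 5 - 125 \left(\left(-1\right) 2 \cdot 28\right) = 5 - -7000 = 5 + 7000 = 7005$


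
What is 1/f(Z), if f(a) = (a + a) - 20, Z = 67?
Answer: 1/114 ≈ 0.0087719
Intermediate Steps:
f(a) = -20 + 2*a (f(a) = 2*a - 20 = -20 + 2*a)
1/f(Z) = 1/(-20 + 2*67) = 1/(-20 + 134) = 1/114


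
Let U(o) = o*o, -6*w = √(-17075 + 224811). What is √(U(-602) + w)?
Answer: √(3261636 - 3*√51934)/3 ≈ 601.94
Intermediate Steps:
w = -√51934/3 (w = -√(-17075 + 224811)/6 = -√51934/3 ≈ -75.963)
U(o) = o²
√(U(-602) + w) = √((-602)² - √51934/3) = √(362404 - √51934/3)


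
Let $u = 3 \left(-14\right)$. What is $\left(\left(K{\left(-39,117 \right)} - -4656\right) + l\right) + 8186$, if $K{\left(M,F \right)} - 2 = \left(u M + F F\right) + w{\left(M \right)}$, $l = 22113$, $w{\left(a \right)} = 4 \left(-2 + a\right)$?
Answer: $50120$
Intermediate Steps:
$w{\left(a \right)} = -8 + 4 a$
$u = -42$
$K{\left(M,F \right)} = -6 + F^{2} - 38 M$ ($K{\left(M,F \right)} = 2 + \left(\left(- 42 M + F F\right) + \left(-8 + 4 M\right)\right) = 2 + \left(\left(- 42 M + F^{2}\right) + \left(-8 + 4 M\right)\right) = 2 + \left(\left(F^{2} - 42 M\right) + \left(-8 + 4 M\right)\right) = 2 - \left(8 - F^{2} + 38 M\right) = -6 + F^{2} - 38 M$)
$\left(\left(K{\left(-39,117 \right)} - -4656\right) + l\right) + 8186 = \left(\left(\left(-6 + 117^{2} - -1482\right) - -4656\right) + 22113\right) + 8186 = \left(\left(\left(-6 + 13689 + 1482\right) + 4656\right) + 22113\right) + 8186 = \left(\left(15165 + 4656\right) + 22113\right) + 8186 = \left(19821 + 22113\right) + 8186 = 41934 + 8186 = 50120$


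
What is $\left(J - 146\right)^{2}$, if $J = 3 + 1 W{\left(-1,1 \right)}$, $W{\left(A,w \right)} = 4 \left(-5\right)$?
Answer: $26569$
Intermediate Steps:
$W{\left(A,w \right)} = -20$
$J = -17$ ($J = 3 + 1 \left(-20\right) = 3 - 20 = -17$)
$\left(J - 146\right)^{2} = \left(-17 - 146\right)^{2} = \left(-163\right)^{2} = 26569$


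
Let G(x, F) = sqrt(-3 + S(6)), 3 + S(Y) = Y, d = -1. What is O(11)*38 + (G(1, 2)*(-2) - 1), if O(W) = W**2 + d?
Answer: 4559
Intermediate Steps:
S(Y) = -3 + Y
G(x, F) = 0 (G(x, F) = sqrt(-3 + (-3 + 6)) = sqrt(-3 + 3) = sqrt(0) = 0)
O(W) = -1 + W**2 (O(W) = W**2 - 1 = -1 + W**2)
O(11)*38 + (G(1, 2)*(-2) - 1) = (-1 + 11**2)*38 + (0*(-2) - 1) = (-1 + 121)*38 + (0 - 1) = 120*38 - 1 = 4560 - 1 = 4559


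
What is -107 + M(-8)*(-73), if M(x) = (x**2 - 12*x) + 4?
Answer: -12079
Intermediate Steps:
M(x) = 4 + x**2 - 12*x
-107 + M(-8)*(-73) = -107 + (4 + (-8)**2 - 12*(-8))*(-73) = -107 + (4 + 64 + 96)*(-73) = -107 + 164*(-73) = -107 - 11972 = -12079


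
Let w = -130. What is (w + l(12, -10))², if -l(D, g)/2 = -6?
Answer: 13924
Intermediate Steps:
l(D, g) = 12 (l(D, g) = -2*(-6) = 12)
(w + l(12, -10))² = (-130 + 12)² = (-118)² = 13924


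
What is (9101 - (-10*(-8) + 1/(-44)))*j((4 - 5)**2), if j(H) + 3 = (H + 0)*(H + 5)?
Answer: 1190775/44 ≈ 27063.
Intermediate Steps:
j(H) = -3 + H*(5 + H) (j(H) = -3 + (H + 0)*(H + 5) = -3 + H*(5 + H))
(9101 - (-10*(-8) + 1/(-44)))*j((4 - 5)**2) = (9101 - (-10*(-8) + 1/(-44)))*(-3 + ((4 - 5)**2)**2 + 5*(4 - 5)**2) = (9101 - (80 - 1/44))*(-3 + ((-1)**2)**2 + 5*(-1)**2) = (9101 - 1*3519/44)*(-3 + 1**2 + 5*1) = (9101 - 3519/44)*(-3 + 1 + 5) = (396925/44)*3 = 1190775/44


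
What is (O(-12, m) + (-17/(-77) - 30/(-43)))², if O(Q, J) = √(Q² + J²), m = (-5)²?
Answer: 8439580130/10962721 + 6082*√769/3311 ≈ 820.78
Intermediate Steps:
m = 25
O(Q, J) = √(J² + Q²)
(O(-12, m) + (-17/(-77) - 30/(-43)))² = (√(25² + (-12)²) + (-17/(-77) - 30/(-43)))² = (√(625 + 144) + (-17*(-1/77) - 30*(-1/43)))² = (√769 + (17/77 + 30/43))² = (√769 + 3041/3311)² = (3041/3311 + √769)²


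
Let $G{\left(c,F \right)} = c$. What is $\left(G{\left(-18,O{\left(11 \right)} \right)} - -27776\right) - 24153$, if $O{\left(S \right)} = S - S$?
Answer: $3605$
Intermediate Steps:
$O{\left(S \right)} = 0$
$\left(G{\left(-18,O{\left(11 \right)} \right)} - -27776\right) - 24153 = \left(-18 - -27776\right) - 24153 = \left(-18 + 27776\right) - 24153 = 27758 - 24153 = 3605$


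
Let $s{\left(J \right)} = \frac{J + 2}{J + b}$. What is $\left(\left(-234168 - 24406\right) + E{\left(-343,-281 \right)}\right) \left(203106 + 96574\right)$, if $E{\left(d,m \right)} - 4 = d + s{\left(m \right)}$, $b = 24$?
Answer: $- \frac{19940815684160}{257} \approx -7.7591 \cdot 10^{10}$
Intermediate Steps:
$s{\left(J \right)} = \frac{2 + J}{24 + J}$ ($s{\left(J \right)} = \frac{J + 2}{J + 24} = \frac{2 + J}{24 + J}$)
$E{\left(d,m \right)} = 4 + d + \frac{2 + m}{24 + m}$ ($E{\left(d,m \right)} = 4 + \left(d + \frac{2 + m}{24 + m}\right) = 4 + d + \frac{2 + m}{24 + m}$)
$\left(\left(-234168 - 24406\right) + E{\left(-343,-281 \right)}\right) \left(203106 + 96574\right) = \left(\left(-234168 - 24406\right) + \frac{2 - 281 + \left(4 - 343\right) \left(24 - 281\right)}{24 - 281}\right) \left(203106 + 96574\right) = \left(-258574 + \frac{2 - 281 - -87123}{-257}\right) 299680 = \left(-258574 - \frac{2 - 281 + 87123}{257}\right) 299680 = \left(-258574 - \frac{86844}{257}\right) 299680 = \left(- \frac{66540362}{257}\right) 299680 = - \frac{19940815684160}{257}$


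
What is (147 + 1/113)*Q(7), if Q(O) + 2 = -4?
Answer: -99672/113 ≈ -882.05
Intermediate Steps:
Q(O) = -6 (Q(O) = -2 - 4 = -6)
(147 + 1/113)*Q(7) = (147 + 1/113)*(-6) = (16612/113)*(-6) = -99672/113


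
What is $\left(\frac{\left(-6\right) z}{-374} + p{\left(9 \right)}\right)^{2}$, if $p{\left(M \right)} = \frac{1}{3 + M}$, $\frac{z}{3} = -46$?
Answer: $\frac{22857961}{5035536} \approx 4.5393$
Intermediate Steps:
$z = -138$ ($z = 3 \left(-46\right) = -138$)
$\left(\frac{\left(-6\right) z}{-374} + p{\left(9 \right)}\right)^{2} = \left(\frac{\left(-6\right) \left(-138\right)}{-374} + \frac{1}{3 + 9}\right)^{2} = \left(828 \left(- \frac{1}{374}\right) + \frac{1}{12}\right)^{2} = \left(- \frac{414}{187} + \frac{1}{12}\right)^{2} = \left(- \frac{4781}{2244}\right)^{2} = \frac{22857961}{5035536}$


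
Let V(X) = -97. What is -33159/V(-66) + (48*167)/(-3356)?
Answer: 27626013/81383 ≈ 339.46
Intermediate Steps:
-33159/V(-66) + (48*167)/(-3356) = -33159/(-97) + (48*167)/(-3356) = -33159*(-1/97) + 8016*(-1/3356) = 33159/97 - 2004/839 = 27626013/81383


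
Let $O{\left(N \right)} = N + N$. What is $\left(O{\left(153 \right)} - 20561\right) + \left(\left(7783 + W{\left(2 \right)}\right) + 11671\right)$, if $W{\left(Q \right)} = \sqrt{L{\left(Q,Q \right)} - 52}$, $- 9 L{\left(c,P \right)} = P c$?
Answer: $-801 + \frac{2 i \sqrt{118}}{3} \approx -801.0 + 7.2419 i$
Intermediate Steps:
$L{\left(c,P \right)} = - \frac{P c}{9}$
$W{\left(Q \right)} = \sqrt{-52 - \frac{Q^{2}}{9}}$ ($W{\left(Q \right)} = \sqrt{- \frac{Q Q}{9} - 52} = \sqrt{- \frac{Q^{2}}{9} - 52} = \sqrt{-52 - \frac{Q^{2}}{9}}$)
$O{\left(N \right)} = 2 N$
$\left(O{\left(153 \right)} - 20561\right) + \left(\left(7783 + W{\left(2 \right)}\right) + 11671\right) = \left(2 \cdot 153 - 20561\right) + \left(\left(7783 + \frac{\sqrt{-468 - 2^{2}}}{3}\right) + 11671\right) = \left(306 - 20561\right) + \left(\left(7783 + \frac{\sqrt{-468 - 4}}{3}\right) + 11671\right) = -20255 + \left(\left(7783 + \frac{\sqrt{-468 - 4}}{3}\right) + 11671\right) = -20255 + \left(\left(7783 + \frac{\sqrt{-472}}{3}\right) + 11671\right) = -20255 + \left(\left(7783 + \frac{2 i \sqrt{118}}{3}\right) + 11671\right) = -20255 + \left(19454 + \frac{2 i \sqrt{118}}{3}\right) = -801 + \frac{2 i \sqrt{118}}{3}$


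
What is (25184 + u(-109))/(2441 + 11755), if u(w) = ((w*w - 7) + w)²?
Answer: 46146803/4732 ≈ 9752.1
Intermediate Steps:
u(w) = (-7 + w + w²)² (u(w) = ((w² - 7) + w)² = ((-7 + w²) + w)² = (-7 + w + w²)²)
(25184 + u(-109))/(2441 + 11755) = (25184 + (-7 - 109 + (-109)²)²)/(2441 + 11755) = (25184 + (-7 - 109 + 11881)²)/14196 = (25184 + 11765²)*(1/14196) = (25184 + 138415225)*(1/14196) = 138440409*(1/14196) = 46146803/4732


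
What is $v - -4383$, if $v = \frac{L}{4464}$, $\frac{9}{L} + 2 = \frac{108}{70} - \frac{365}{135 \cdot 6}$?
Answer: $\frac{5594703813}{1276456} \approx 4383.0$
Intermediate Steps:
$L = - \frac{51030}{5147}$ ($L = \frac{9}{-2 + \left(\frac{108}{70} - \frac{365}{135 \cdot 6}\right)} = \frac{9}{-2 + \left(108 \cdot \frac{1}{70} - \frac{365}{810}\right)} = \frac{9}{-2 + \left(\frac{54}{35} - \frac{73}{162}\right)} = \frac{9}{-2 + \frac{6193}{5670}} = \frac{9}{- \frac{5147}{5670}} = 9 \left(- \frac{5670}{5147}\right) = - \frac{51030}{5147} \approx -9.9145$)
$v = - \frac{2835}{1276456}$ ($v = - \frac{51030}{5147 \cdot 4464} = \left(- \frac{51030}{5147}\right) \frac{1}{4464} = - \frac{2835}{1276456} \approx -0.002221$)
$v - -4383 = - \frac{2835}{1276456} - -4383 = - \frac{2835}{1276456} + 4383 = \frac{5594703813}{1276456}$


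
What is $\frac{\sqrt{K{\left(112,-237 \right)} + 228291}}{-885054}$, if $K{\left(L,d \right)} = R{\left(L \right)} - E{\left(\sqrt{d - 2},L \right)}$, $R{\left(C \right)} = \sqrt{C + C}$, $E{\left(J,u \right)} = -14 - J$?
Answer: $- \frac{\sqrt{228305 + 4 \sqrt{14} + i \sqrt{239}}}{885054} \approx -0.00053989 - 1.8278 \cdot 10^{-8} i$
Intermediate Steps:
$R{\left(C \right)} = \sqrt{2} \sqrt{C}$ ($R{\left(C \right)} = \sqrt{2 C} = \sqrt{2} \sqrt{C}$)
$K{\left(L,d \right)} = 14 + \sqrt{-2 + d} + \sqrt{2} \sqrt{L}$ ($K{\left(L,d \right)} = \sqrt{2} \sqrt{L} - \left(-14 - \sqrt{d - 2}\right) = \sqrt{2} \sqrt{L} - \left(-14 - \sqrt{-2 + d}\right) = \sqrt{2} \sqrt{L} + \left(14 + \sqrt{-2 + d}\right) = 14 + \sqrt{-2 + d} + \sqrt{2} \sqrt{L}$)
$\frac{\sqrt{K{\left(112,-237 \right)} + 228291}}{-885054} = \frac{\sqrt{\left(14 + \sqrt{-2 - 237} + \sqrt{2} \sqrt{112}\right) + 228291}}{-885054} = \sqrt{\left(14 + \sqrt{-239} + \sqrt{2} \cdot 4 \sqrt{7}\right) + 228291} \left(- \frac{1}{885054}\right) = \sqrt{\left(14 + i \sqrt{239} + 4 \sqrt{14}\right) + 228291} \left(- \frac{1}{885054}\right) = \sqrt{\left(14 + 4 \sqrt{14} + i \sqrt{239}\right) + 228291} \left(- \frac{1}{885054}\right) = \sqrt{228305 + 4 \sqrt{14} + i \sqrt{239}} \left(- \frac{1}{885054}\right) = - \frac{\sqrt{228305 + 4 \sqrt{14} + i \sqrt{239}}}{885054}$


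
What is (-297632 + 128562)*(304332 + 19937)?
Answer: -54824159830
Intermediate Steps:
(-297632 + 128562)*(304332 + 19937) = -169070*324269 = -54824159830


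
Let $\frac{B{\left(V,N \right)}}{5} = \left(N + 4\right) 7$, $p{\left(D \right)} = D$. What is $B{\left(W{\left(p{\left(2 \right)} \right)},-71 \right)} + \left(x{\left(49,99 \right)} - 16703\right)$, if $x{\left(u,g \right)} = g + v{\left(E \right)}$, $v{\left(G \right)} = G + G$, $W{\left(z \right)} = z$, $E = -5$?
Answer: $-18959$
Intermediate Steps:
$v{\left(G \right)} = 2 G$
$x{\left(u,g \right)} = -10 + g$ ($x{\left(u,g \right)} = g + 2 \left(-5\right) = g - 10 = -10 + g$)
$B{\left(V,N \right)} = 140 + 35 N$ ($B{\left(V,N \right)} = 5 \left(N + 4\right) 7 = 5 \left(4 + N\right) 7 = 5 \left(28 + 7 N\right) = 140 + 35 N$)
$B{\left(W{\left(p{\left(2 \right)} \right)},-71 \right)} + \left(x{\left(49,99 \right)} - 16703\right) = \left(140 + 35 \left(-71\right)\right) + \left(\left(-10 + 99\right) - 16703\right) = \left(140 - 2485\right) + \left(89 - 16703\right) = -2345 - 16614 = -18959$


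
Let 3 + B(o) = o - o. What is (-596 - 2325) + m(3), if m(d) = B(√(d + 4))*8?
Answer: -2945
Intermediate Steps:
B(o) = -3 (B(o) = -3 + (o - o) = -3 + 0 = -3)
m(d) = -24 (m(d) = -3*8 = -24)
(-596 - 2325) + m(3) = (-596 - 2325) - 24 = -2921 - 24 = -2945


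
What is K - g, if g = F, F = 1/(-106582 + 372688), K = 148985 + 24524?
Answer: 46171785953/266106 ≈ 1.7351e+5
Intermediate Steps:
K = 173509
F = 1/266106 ≈ 3.7579e-6
g = 1/266106 ≈ 3.7579e-6
K - g = 173509 - 1*1/266106 = 173509 - 1/266106 = 46171785953/266106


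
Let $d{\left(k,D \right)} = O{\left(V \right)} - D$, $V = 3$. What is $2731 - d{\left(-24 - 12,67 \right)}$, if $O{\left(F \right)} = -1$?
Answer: $2799$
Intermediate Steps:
$d{\left(k,D \right)} = -1 - D$
$2731 - d{\left(-24 - 12,67 \right)} = 2731 - \left(-1 - 67\right) = 2731 - -68 = 2731 + 68 = 2799$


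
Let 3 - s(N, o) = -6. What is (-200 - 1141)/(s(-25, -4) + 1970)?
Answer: -1341/1979 ≈ -0.67762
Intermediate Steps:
s(N, o) = 9 (s(N, o) = 3 - 1*(-6) = 3 + 6 = 9)
(-200 - 1141)/(s(-25, -4) + 1970) = (-200 - 1141)/(9 + 1970) = -1341/1979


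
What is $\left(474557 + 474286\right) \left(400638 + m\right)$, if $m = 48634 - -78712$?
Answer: $500973922512$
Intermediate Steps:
$m = 127346$ ($m = 48634 + 78712 = 127346$)
$\left(474557 + 474286\right) \left(400638 + m\right) = \left(474557 + 474286\right) \left(400638 + 127346\right) = 948843 \cdot 527984 = 500973922512$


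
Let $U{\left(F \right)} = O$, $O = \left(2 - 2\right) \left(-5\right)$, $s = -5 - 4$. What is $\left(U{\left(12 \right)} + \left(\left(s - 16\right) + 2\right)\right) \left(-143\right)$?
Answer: $3289$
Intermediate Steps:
$s = -9$
$O = 0$ ($O = 0 \left(-5\right) = 0$)
$U{\left(F \right)} = 0$
$\left(U{\left(12 \right)} + \left(\left(s - 16\right) + 2\right)\right) \left(-143\right) = \left(0 + \left(\left(-9 - 16\right) + 2\right)\right) \left(-143\right) = \left(0 + \left(-25 + 2\right)\right) \left(-143\right) = \left(0 - 23\right) \left(-143\right) = \left(-23\right) \left(-143\right) = 3289$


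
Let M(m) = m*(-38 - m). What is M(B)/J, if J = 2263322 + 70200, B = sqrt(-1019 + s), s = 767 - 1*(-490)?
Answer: -7/68633 - 19*sqrt(238)/1166761 ≈ -0.00035322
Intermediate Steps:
s = 1257 (s = 767 + 490 = 1257)
B = sqrt(238) (B = sqrt(-1019 + 1257) = sqrt(238) ≈ 15.427)
J = 2333522
M(B)/J = -sqrt(238)*(38 + sqrt(238))/2333522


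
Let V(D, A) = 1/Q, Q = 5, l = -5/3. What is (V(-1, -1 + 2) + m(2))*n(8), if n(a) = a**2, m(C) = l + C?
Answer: 512/15 ≈ 34.133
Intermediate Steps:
l = -5/3 (l = -5*1/3 = -5/3 ≈ -1.6667)
m(C) = -5/3 + C
V(D, A) = 1/5
(V(-1, -1 + 2) + m(2))*n(8) = (1/5 + (-5/3 + 2))*8**2 = (1/5 + 1/3)*64 = (8/15)*64 = 512/15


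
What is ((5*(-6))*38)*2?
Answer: -2280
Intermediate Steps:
((5*(-6))*38)*2 = -30*38*2 = -1140*2 = -2280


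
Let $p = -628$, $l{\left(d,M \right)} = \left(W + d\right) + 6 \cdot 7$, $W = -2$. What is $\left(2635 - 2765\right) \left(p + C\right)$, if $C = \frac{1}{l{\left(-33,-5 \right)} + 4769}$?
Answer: $\frac{194956255}{2388} \approx 81640.0$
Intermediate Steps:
$l{\left(d,M \right)} = 40 + d$ ($l{\left(d,M \right)} = \left(-2 + d\right) + 6 \cdot 7 = \left(-2 + d\right) + 42 = 40 + d$)
$C = \frac{1}{4776}$ ($C = \frac{1}{\left(40 - 33\right) + 4769} = \frac{1}{7 + 4769} = \frac{1}{4776} \approx 0.00020938$)
$\left(2635 - 2765\right) \left(p + C\right) = \left(2635 - 2765\right) \left(-628 + \frac{1}{4776}\right) = \left(-130\right) \left(- \frac{2999327}{4776}\right) = \frac{194956255}{2388}$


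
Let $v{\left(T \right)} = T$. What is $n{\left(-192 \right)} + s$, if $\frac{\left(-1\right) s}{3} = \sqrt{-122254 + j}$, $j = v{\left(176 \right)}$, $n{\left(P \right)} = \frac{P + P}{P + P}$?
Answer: $1 - 3 i \sqrt{122078} \approx 1.0 - 1048.2 i$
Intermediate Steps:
$n{\left(P \right)} = 1$ ($n{\left(P \right)} = \frac{2 P}{2 P} = 2 P \frac{1}{2 P} = 1$)
$j = 176$
$s = - 3 i \sqrt{122078}$ ($s = - 3 \sqrt{-122254 + 176} = - 3 \sqrt{-122078} = - 3 i \sqrt{122078} \approx - 1048.2 i$)
$n{\left(-192 \right)} + s = 1 - 3 i \sqrt{122078}$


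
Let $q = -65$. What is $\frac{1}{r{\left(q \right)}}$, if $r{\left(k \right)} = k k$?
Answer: $\frac{1}{4225} \approx 0.00023669$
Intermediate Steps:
$r{\left(k \right)} = k^{2}$
$\frac{1}{r{\left(q \right)}} = \frac{1}{\left(-65\right)^{2}} = \frac{1}{4225}$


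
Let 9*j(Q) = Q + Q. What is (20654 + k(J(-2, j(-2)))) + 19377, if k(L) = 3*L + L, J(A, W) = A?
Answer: 40023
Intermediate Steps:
j(Q) = 2*Q/9 (j(Q) = (Q + Q)/9 = (2*Q)/9 = 2*Q/9)
k(L) = 4*L
(20654 + k(J(-2, j(-2)))) + 19377 = (20654 + 4*(-2)) + 19377 = (20654 - 8) + 19377 = 20646 + 19377 = 40023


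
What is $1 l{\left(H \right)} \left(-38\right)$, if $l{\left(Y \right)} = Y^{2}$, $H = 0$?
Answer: $0$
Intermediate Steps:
$1 l{\left(H \right)} \left(-38\right) = 1 \cdot 0^{2} \left(-38\right) = 1 \cdot 0 \left(-38\right) = 0 \left(-38\right) = 0$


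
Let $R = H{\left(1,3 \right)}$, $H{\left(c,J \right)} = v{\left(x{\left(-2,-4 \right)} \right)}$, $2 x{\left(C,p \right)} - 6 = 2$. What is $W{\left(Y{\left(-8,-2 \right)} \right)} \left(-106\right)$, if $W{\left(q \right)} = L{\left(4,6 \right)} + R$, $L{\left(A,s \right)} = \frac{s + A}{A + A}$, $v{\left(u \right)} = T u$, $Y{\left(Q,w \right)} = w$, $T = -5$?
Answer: $\frac{3975}{2} \approx 1987.5$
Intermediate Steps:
$x{\left(C,p \right)} = 4$ ($x{\left(C,p \right)} = 3 + \frac{1}{2} \cdot 2 = 3 + 1 = 4$)
$v{\left(u \right)} = - 5 u$
$L{\left(A,s \right)} = \frac{A + s}{2 A}$
$H{\left(c,J \right)} = -20$ ($H{\left(c,J \right)} = \left(-5\right) 4 = -20$)
$R = -20$
$W{\left(q \right)} = - \frac{75}{4}$ ($W{\left(q \right)} = \frac{4 + 6}{2 \cdot 4} - 20 = \frac{1}{2} \cdot \frac{1}{4} \cdot 10 - 20 = \frac{5}{4} - 20 = - \frac{75}{4}$)
$W{\left(Y{\left(-8,-2 \right)} \right)} \left(-106\right) = \left(- \frac{75}{4}\right) \left(-106\right) = \frac{3975}{2}$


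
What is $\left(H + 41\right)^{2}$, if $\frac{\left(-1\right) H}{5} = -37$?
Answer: $51076$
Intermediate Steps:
$H = 185$ ($H = \left(-5\right) \left(-37\right) = 185$)
$\left(H + 41\right)^{2} = \left(185 + 41\right)^{2} = 226^{2} = 51076$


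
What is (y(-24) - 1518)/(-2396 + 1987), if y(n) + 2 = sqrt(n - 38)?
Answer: 1520/409 - I*sqrt(62)/409 ≈ 3.7164 - 0.019252*I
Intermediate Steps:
y(n) = -2 + sqrt(-38 + n) (y(n) = -2 + sqrt(n - 38) = -2 + sqrt(-38 + n))
(y(-24) - 1518)/(-2396 + 1987) = ((-2 + sqrt(-38 - 24)) - 1518)/(-2396 + 1987) = ((-2 + sqrt(-62)) - 1518)/(-409) = ((-2 + I*sqrt(62)) - 1518)*(-1/409) = (-1520 + I*sqrt(62))*(-1/409) = 1520/409 - I*sqrt(62)/409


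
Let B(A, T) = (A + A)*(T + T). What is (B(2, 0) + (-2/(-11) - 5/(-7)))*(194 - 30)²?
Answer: 1855824/77 ≈ 24102.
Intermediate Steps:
B(A, T) = 4*A*T (B(A, T) = (2*A)*(2*T) = 4*A*T)
(B(2, 0) + (-2/(-11) - 5/(-7)))*(194 - 30)² = (4*2*0 + (-2/(-11) - 5/(-7)))*(194 - 30)² = (0 + (-2*(-1/11) - 5*(-⅐)))*164² = (0 + (2/11 + 5/7))*26896 = (0 + 69/77)*26896 = (69/77)*26896 = 1855824/77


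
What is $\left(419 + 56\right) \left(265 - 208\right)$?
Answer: $27075$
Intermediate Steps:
$\left(419 + 56\right) \left(265 - 208\right) = 475 \cdot 57 = 27075$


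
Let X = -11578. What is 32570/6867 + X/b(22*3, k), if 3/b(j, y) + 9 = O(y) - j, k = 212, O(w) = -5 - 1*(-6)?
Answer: 1961183678/6867 ≈ 2.8560e+5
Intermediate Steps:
O(w) = 1 (O(w) = -5 + 6 = 1)
b(j, y) = 3/(-8 - j) (b(j, y) = 3/(-9 + (1 - j)) = 3/(-8 - j))
32570/6867 + X/b(22*3, k) = 32570/6867 - 11578/((-3/(8 + 22*3))) = 32570*(1/6867) - 11578/((-3/(8 + 66))) = 32570/6867 - 11578/((-3/74)) = 32570/6867 - 11578/((-3*1/74)) = 32570/6867 - 11578/(-3/74) = 32570/6867 - 11578*(-74/3) = 32570/6867 + 856772/3 = 1961183678/6867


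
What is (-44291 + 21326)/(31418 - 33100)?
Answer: 22965/1682 ≈ 13.653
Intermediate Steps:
(-44291 + 21326)/(31418 - 33100) = -22965/(-1682) = -22965*(-1/1682) = 22965/1682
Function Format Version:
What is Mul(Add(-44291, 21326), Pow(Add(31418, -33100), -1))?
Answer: Rational(22965, 1682) ≈ 13.653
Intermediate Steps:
Mul(Add(-44291, 21326), Pow(Add(31418, -33100), -1)) = Mul(-22965, Pow(-1682, -1)) = Mul(-22965, Rational(-1, 1682)) = Rational(22965, 1682)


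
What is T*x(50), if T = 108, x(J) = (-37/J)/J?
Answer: -999/625 ≈ -1.5984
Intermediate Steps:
x(J) = -37/J**2
T*x(50) = 108*(-37/50**2) = 108*(-37*1/2500) = 108*(-37/2500) = -999/625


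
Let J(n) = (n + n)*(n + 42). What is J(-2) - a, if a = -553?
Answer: 393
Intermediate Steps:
J(n) = 2*n*(42 + n) (J(n) = (2*n)*(42 + n) = 2*n*(42 + n))
J(-2) - a = 2*(-2)*(42 - 2) - 1*(-553) = 2*(-2)*40 + 553 = -160 + 553 = 393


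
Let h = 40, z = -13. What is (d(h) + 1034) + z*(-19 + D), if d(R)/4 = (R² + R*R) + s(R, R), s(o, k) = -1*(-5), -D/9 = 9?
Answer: 15154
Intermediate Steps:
D = -81 (D = -9*9 = -81)
s(o, k) = 5
d(R) = 20 + 8*R² (d(R) = 4*((R² + R*R) + 5) = 4*((R² + R²) + 5) = 4*(2*R² + 5) = 4*(5 + 2*R²) = 20 + 8*R²)
(d(h) + 1034) + z*(-19 + D) = ((20 + 8*40²) + 1034) - 13*(-19 - 81) = ((20 + 8*1600) + 1034) - 13*(-100) = ((20 + 12800) + 1034) + 1300 = (12820 + 1034) + 1300 = 13854 + 1300 = 15154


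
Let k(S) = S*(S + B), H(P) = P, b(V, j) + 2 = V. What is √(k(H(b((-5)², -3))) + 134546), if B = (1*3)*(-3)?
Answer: 2*√33717 ≈ 367.24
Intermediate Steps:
B = -9 (B = 3*(-3) = -9)
b(V, j) = -2 + V
k(S) = S*(-9 + S) (k(S) = S*(S - 9) = S*(-9 + S))
√(k(H(b((-5)², -3))) + 134546) = √((-2 + (-5)²)*(-9 + (-2 + (-5)²)) + 134546) = √((-2 + 25)*(-9 + (-2 + 25)) + 134546) = √(23*(-9 + 23) + 134546) = √(23*14 + 134546) = √(322 + 134546) = √134868 = 2*√33717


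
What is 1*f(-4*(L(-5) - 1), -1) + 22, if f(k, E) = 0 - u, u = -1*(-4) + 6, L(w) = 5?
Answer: 12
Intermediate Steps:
u = 10 (u = 4 + 6 = 10)
f(k, E) = -10 (f(k, E) = 0 - 1*10 = 0 - 10 = -10)
1*f(-4*(L(-5) - 1), -1) + 22 = 1*(-10) + 22 = -10 + 22 = 12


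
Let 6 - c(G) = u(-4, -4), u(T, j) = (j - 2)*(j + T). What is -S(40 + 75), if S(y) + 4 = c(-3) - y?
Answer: 161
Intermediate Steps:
u(T, j) = (-2 + j)*(T + j)
c(G) = -42 (c(G) = 6 - ((-4)² - 2*(-4) - 2*(-4) - 4*(-4)) = 6 - (16 + 8 + 8 + 16) = 6 - 1*48 = 6 - 48 = -42)
S(y) = -46 - y (S(y) = -4 + (-42 - y) = -46 - y)
-S(40 + 75) = -(-46 - (40 + 75)) = -(-46 - 1*115) = -(-46 - 115) = -1*(-161) = 161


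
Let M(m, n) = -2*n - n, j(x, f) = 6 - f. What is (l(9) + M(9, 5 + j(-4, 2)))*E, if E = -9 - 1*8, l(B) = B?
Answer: 306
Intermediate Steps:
M(m, n) = -3*n
E = -17 (E = -9 - 8 = -17)
(l(9) + M(9, 5 + j(-4, 2)))*E = (9 - 3*(5 + (6 - 1*2)))*(-17) = (9 - 3*(5 + (6 - 2)))*(-17) = (9 - 3*(5 + 4))*(-17) = (9 - 3*9)*(-17) = (9 - 27)*(-17) = -18*(-17) = 306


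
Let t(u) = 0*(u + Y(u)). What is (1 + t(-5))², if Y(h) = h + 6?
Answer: 1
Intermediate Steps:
Y(h) = 6 + h
t(u) = 0 (t(u) = 0*(u + (6 + u)) = 0*(6 + 2*u) = 0)
(1 + t(-5))² = (1 + 0)² = 1² = 1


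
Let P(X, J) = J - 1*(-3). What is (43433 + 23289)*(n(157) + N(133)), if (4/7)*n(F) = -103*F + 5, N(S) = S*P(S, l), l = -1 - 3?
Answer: -1896472767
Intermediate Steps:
l = -4
P(X, J) = 3 + J (P(X, J) = J + 3 = 3 + J)
N(S) = -S (N(S) = S*(3 - 4) = S*(-1) = -S)
n(F) = 35/4 - 721*F/4 (n(F) = 7*(-103*F + 5)/4 = 7*(5 - 103*F)/4 = 35/4 - 721*F/4)
(43433 + 23289)*(n(157) + N(133)) = (43433 + 23289)*((35/4 - 721/4*157) - 1*133) = 66722*((35/4 - 113197/4) - 133) = 66722*(-56581/2 - 133) = 66722*(-56847/2) = -1896472767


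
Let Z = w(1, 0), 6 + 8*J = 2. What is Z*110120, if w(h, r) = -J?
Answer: 55060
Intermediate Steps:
J = -1/2 (J = -3/4 + (1/8)*2 = -3/4 + 1/4 = -1/2 ≈ -0.50000)
w(h, r) = 1/2 (w(h, r) = -1*(-1/2) = 1/2)
Z = 1/2 ≈ 0.50000
Z*110120 = (1/2)*110120 = 55060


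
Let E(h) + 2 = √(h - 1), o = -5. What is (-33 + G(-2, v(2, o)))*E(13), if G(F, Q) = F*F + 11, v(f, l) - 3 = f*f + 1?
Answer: 36 - 36*√3 ≈ -26.354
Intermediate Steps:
E(h) = -2 + √(-1 + h) (E(h) = -2 + √(h - 1) = -2 + √(-1 + h))
v(f, l) = 4 + f² (v(f, l) = 3 + (f*f + 1) = 3 + (f² + 1) = 3 + (1 + f²) = 4 + f²)
G(F, Q) = 11 + F² (G(F, Q) = F² + 11 = 11 + F²)
(-33 + G(-2, v(2, o)))*E(13) = (-33 + (11 + (-2)²))*(-2 + √(-1 + 13)) = (-33 + (11 + 4))*(-2 + √12) = (-33 + 15)*(-2 + 2*√3) = -18*(-2 + 2*√3) = 36 - 36*√3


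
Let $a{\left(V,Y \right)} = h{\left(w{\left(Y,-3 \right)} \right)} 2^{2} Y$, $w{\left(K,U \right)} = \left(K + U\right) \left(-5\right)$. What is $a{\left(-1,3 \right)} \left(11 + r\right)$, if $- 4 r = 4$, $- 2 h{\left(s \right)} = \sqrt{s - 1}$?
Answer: $- 60 i \approx - 60.0 i$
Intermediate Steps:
$w{\left(K,U \right)} = - 5 K - 5 U$
$h{\left(s \right)} = - \frac{\sqrt{-1 + s}}{2}$ ($h{\left(s \right)} = - \frac{\sqrt{s - 1}}{2} = - \frac{\sqrt{-1 + s}}{2}$)
$r = -1$ ($r = \left(- \frac{1}{4}\right) 4 = -1$)
$a{\left(V,Y \right)} = - 2 Y \sqrt{14 - 5 Y}$ ($a{\left(V,Y \right)} = - \frac{\sqrt{-1 - \left(-15 + 5 Y\right)}}{2} \cdot 2^{2} Y = - \frac{\sqrt{-1 - \left(-15 + 5 Y\right)}}{2} \cdot 4 Y = - \frac{\sqrt{14 - 5 Y}}{2} \cdot 4 Y = - 2 \sqrt{14 - 5 Y} Y = - 2 Y \sqrt{14 - 5 Y}$)
$a{\left(-1,3 \right)} \left(11 + r\right) = \left(-2\right) 3 \sqrt{14 - 15} \left(11 - 1\right) = \left(-2\right) 3 \sqrt{14 - 15} \cdot 10 = \left(-2\right) 3 \sqrt{-1} \cdot 10 = \left(-2\right) 3 i 10 = - 6 i 10 = - 60 i$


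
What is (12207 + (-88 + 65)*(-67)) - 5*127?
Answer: 13113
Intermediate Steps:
(12207 + (-88 + 65)*(-67)) - 5*127 = (12207 - 23*(-67)) - 635 = (12207 + 1541) - 635 = 13748 - 635 = 13113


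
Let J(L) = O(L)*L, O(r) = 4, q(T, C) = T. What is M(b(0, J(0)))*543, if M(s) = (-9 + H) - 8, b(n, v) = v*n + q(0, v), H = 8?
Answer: -4887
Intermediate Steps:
J(L) = 4*L
b(n, v) = n*v (b(n, v) = v*n + 0 = n*v + 0 = n*v)
M(s) = -9 (M(s) = (-9 + 8) - 8 = -1 - 8 = -9)
M(b(0, J(0)))*543 = -9*543 = -4887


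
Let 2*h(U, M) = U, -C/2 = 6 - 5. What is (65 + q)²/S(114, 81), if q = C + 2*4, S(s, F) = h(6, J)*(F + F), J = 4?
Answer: 5041/486 ≈ 10.372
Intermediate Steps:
C = -2 (C = -2*(6 - 5) = -2*1 = -2)
h(U, M) = U/2
S(s, F) = 6*F (S(s, F) = ((½)*6)*(F + F) = 3*(2*F) = 6*F)
q = 6 (q = -2 + 2*4 = -2 + 8 = 6)
(65 + q)²/S(114, 81) = (65 + 6)²/((6*81)) = 71²/486 = 5041*(1/486) = 5041/486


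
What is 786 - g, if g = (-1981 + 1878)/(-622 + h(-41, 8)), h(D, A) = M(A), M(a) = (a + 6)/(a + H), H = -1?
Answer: 487217/620 ≈ 785.83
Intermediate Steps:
M(a) = (6 + a)/(-1 + a) (M(a) = (a + 6)/(a - 1) = (6 + a)/(-1 + a))
h(D, A) = (6 + A)/(-1 + A)
g = 103/620 (g = (-1981 + 1878)/(-622 + (6 + 8)/(-1 + 8)) = -103/(-622 + 14/7) = -103/(-622 + (⅐)*14) = -103/(-622 + 2) = -103/(-620) = -103*(-1/620) = 103/620 ≈ 0.16613)
786 - g = 786 - 1*103/620 = 786 - 103/620 = 487217/620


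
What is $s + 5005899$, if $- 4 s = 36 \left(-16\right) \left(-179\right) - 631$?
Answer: $\frac{19921123}{4} \approx 4.9803 \cdot 10^{6}$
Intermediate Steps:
$s = - \frac{102473}{4}$ ($s = - \frac{36 \left(-16\right) \left(-179\right) - 631}{4} = - \frac{\left(-576\right) \left(-179\right) - 631}{4} = - \frac{103104 - 631}{4} = \left(- \frac{1}{4}\right) 102473 = - \frac{102473}{4} \approx -25618.0$)
$s + 5005899 = - \frac{102473}{4} + 5005899 = \frac{19921123}{4}$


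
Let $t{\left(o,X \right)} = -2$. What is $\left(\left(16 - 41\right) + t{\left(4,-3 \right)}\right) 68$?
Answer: $-1836$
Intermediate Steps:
$\left(\left(16 - 41\right) + t{\left(4,-3 \right)}\right) 68 = \left(\left(16 - 41\right) - 2\right) 68 = \left(-25 - 2\right) 68 = \left(-27\right) 68 = -1836$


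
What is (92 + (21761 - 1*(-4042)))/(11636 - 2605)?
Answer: 25895/9031 ≈ 2.8673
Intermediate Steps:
(92 + (21761 - 1*(-4042)))/(11636 - 2605) = (92 + (21761 + 4042))/9031 = (92 + 25803)*(1/9031) = 25895*(1/9031) = 25895/9031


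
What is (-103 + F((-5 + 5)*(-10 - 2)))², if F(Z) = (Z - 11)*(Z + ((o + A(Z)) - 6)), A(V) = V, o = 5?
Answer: 8464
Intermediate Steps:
F(Z) = (-1 + 2*Z)*(-11 + Z) (F(Z) = (Z - 11)*(Z + ((5 + Z) - 6)) = (-11 + Z)*(Z + (-1 + Z)) = (-11 + Z)*(-1 + 2*Z) = (-1 + 2*Z)*(-11 + Z))
(-103 + F((-5 + 5)*(-10 - 2)))² = (-103 + (11 - 23*(-5 + 5)*(-10 - 2) + 2*((-5 + 5)*(-10 - 2))²))² = (-103 + (11 - 0*(-12) + 2*(0*(-12))²))² = (-103 + (11 - 23*0 + 2*0²))² = (-103 + (11 + 0 + 2*0))² = (-103 + (11 + 0 + 0))² = (-103 + 11)² = (-92)² = 8464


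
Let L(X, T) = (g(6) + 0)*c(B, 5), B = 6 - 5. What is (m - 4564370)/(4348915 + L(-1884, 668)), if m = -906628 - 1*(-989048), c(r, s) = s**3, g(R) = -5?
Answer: -448195/434829 ≈ -1.0307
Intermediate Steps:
B = 1
L(X, T) = -625 (L(X, T) = (-5 + 0)*5**3 = -5*125 = -625)
m = 82420 (m = -906628 + 989048 = 82420)
(m - 4564370)/(4348915 + L(-1884, 668)) = (82420 - 4564370)/(4348915 - 625) = -4481950/4348290 = -4481950*1/4348290 = -448195/434829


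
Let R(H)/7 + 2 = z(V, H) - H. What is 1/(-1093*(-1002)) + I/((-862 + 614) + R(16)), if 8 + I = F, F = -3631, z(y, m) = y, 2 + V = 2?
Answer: 996345557/102399891 ≈ 9.7299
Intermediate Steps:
V = 0 (V = -2 + 2 = 0)
R(H) = -14 - 7*H (R(H) = -14 + 7*(0 - H) = -14 + 7*(-H) = -14 - 7*H)
I = -3639 (I = -8 - 3631 = -3639)
1/(-1093*(-1002)) + I/((-862 + 614) + R(16)) = 1/(-1093*(-1002)) - 3639/((-862 + 614) + (-14 - 7*16)) = -1/1093*(-1/1002) - 3639/(-248 + (-14 - 112)) = 1/1095186 - 3639/(-248 - 126) = 1/1095186 - 3639/(-374) = 1/1095186 - 3639*(-1/374) = 1/1095186 + 3639/374 = 996345557/102399891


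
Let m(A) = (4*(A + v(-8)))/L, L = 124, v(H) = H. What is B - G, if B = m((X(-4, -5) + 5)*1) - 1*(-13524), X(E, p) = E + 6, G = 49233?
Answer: -1106980/31 ≈ -35709.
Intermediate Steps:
X(E, p) = 6 + E
m(A) = -8/31 + A/31 (m(A) = (4*(A - 8))/124 = (4*(-8 + A))*(1/124) = (-32 + 4*A)*(1/124) = -8/31 + A/31)
B = 419243/31 (B = (-8/31 + (((6 - 4) + 5)*1)/31) - 1*(-13524) = (-8/31 + ((2 + 5)*1)/31) + 13524 = (-8/31 + (7*1)/31) + 13524 = (-8/31 + (1/31)*7) + 13524 = (-8/31 + 7/31) + 13524 = -1/31 + 13524 = 419243/31 ≈ 13524.)
B - G = 419243/31 - 1*49233 = 419243/31 - 49233 = -1106980/31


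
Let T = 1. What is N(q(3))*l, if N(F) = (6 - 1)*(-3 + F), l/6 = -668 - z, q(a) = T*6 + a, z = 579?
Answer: -224460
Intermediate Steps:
q(a) = 6 + a (q(a) = 1*6 + a = 6 + a)
l = -7482 (l = 6*(-668 - 1*579) = 6*(-668 - 579) = 6*(-1247) = -7482)
N(F) = -15 + 5*F (N(F) = 5*(-3 + F) = -15 + 5*F)
N(q(3))*l = (-15 + 5*(6 + 3))*(-7482) = (-15 + 5*9)*(-7482) = (-15 + 45)*(-7482) = 30*(-7482) = -224460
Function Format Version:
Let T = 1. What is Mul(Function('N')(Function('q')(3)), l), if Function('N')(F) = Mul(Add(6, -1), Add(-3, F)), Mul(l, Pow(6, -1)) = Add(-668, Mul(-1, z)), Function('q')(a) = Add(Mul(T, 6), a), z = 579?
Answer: -224460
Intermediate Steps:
Function('q')(a) = Add(6, a) (Function('q')(a) = Add(Mul(1, 6), a) = Add(6, a))
l = -7482 (l = Mul(6, Add(-668, Mul(-1, 579))) = Mul(6, Add(-668, -579)) = Mul(6, -1247) = -7482)
Function('N')(F) = Add(-15, Mul(5, F)) (Function('N')(F) = Mul(5, Add(-3, F)) = Add(-15, Mul(5, F)))
Mul(Function('N')(Function('q')(3)), l) = Mul(Add(-15, Mul(5, Add(6, 3))), -7482) = Mul(Add(-15, Mul(5, 9)), -7482) = Mul(Add(-15, 45), -7482) = Mul(30, -7482) = -224460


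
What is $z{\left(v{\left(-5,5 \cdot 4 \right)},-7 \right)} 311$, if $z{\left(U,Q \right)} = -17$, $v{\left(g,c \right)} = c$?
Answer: $-5287$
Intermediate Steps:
$z{\left(v{\left(-5,5 \cdot 4 \right)},-7 \right)} 311 = \left(-17\right) 311 = -5287$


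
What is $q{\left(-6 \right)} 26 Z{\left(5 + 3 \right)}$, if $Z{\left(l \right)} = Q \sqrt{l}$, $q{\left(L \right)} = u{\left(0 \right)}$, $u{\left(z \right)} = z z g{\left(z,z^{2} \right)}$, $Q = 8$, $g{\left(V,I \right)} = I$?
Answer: $0$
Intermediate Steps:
$u{\left(z \right)} = z^{4}$ ($u{\left(z \right)} = z z z^{2} = z^{2} z^{2} = z^{4}$)
$q{\left(L \right)} = 0$ ($q{\left(L \right)} = 0^{4} = 0$)
$Z{\left(l \right)} = 8 \sqrt{l}$
$q{\left(-6 \right)} 26 Z{\left(5 + 3 \right)} = 0 \cdot 26 \cdot 8 \sqrt{5 + 3} = 0 \cdot 8 \sqrt{8} = 0 \cdot 8 \cdot 2 \sqrt{2} = 0 \cdot 16 \sqrt{2} = 0$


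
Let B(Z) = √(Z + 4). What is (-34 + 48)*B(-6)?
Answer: 14*I*√2 ≈ 19.799*I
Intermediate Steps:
B(Z) = √(4 + Z)
(-34 + 48)*B(-6) = (-34 + 48)*√(4 - 6) = 14*√(-2) = 14*(I*√2) = 14*I*√2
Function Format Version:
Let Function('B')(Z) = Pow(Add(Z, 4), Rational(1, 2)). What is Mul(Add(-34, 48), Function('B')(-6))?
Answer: Mul(14, I, Pow(2, Rational(1, 2))) ≈ Mul(19.799, I)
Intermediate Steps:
Function('B')(Z) = Pow(Add(4, Z), Rational(1, 2))
Mul(Add(-34, 48), Function('B')(-6)) = Mul(Add(-34, 48), Pow(Add(4, -6), Rational(1, 2))) = Mul(14, Pow(-2, Rational(1, 2))) = Mul(14, Mul(I, Pow(2, Rational(1, 2)))) = Mul(14, I, Pow(2, Rational(1, 2)))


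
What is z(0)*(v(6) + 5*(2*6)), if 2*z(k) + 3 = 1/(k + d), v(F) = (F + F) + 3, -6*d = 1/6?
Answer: -2925/2 ≈ -1462.5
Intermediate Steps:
d = -1/36 (d = -1/(6*6) = -⅙*⅙ = -1/36 ≈ -0.027778)
v(F) = 3 + 2*F (v(F) = 2*F + 3 = 3 + 2*F)
z(k) = -3/2 + 1/(2*(-1/36 + k)) (z(k) = -3/2 + 1/(2*(k - 1/36)) = -3/2 + 1/(2*(-1/36 + k)))
z(0)*(v(6) + 5*(2*6)) = (3*(13 - 36*0)/(2*(-1 + 36*0)))*((3 + 2*6) + 5*(2*6)) = (3*(13 + 0)/(2*(-1 + 0)))*((3 + 12) + 5*12) = ((3/2)*13/(-1))*(15 + 60) = ((3/2)*(-1)*13)*75 = -39/2*75 = -2925/2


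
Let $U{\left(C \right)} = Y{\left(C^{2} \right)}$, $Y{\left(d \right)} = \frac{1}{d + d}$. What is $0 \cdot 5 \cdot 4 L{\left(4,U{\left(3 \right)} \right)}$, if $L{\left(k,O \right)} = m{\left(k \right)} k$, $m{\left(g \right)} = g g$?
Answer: $0$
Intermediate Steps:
$Y{\left(d \right)} = \frac{1}{2 d}$
$m{\left(g \right)} = g^{2}$
$U{\left(C \right)} = \frac{1}{2 C^{2}}$
$L{\left(k,O \right)} = k^{3}$ ($L{\left(k,O \right)} = k^{2} k = k^{3}$)
$0 \cdot 5 \cdot 4 L{\left(4,U{\left(3 \right)} \right)} = 0 \cdot 5 \cdot 4 \cdot 4^{3} = 0 \cdot 4 \cdot 64 = 0 \cdot 64 = 0$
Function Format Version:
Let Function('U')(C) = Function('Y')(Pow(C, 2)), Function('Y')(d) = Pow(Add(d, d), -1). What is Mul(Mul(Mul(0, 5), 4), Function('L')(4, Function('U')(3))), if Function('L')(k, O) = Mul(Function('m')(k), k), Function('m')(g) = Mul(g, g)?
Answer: 0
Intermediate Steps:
Function('Y')(d) = Mul(Rational(1, 2), Pow(d, -1)) (Function('Y')(d) = Pow(Mul(2, d), -1) = Mul(Rational(1, 2), Pow(d, -1)))
Function('m')(g) = Pow(g, 2)
Function('U')(C) = Mul(Rational(1, 2), Pow(C, -2)) (Function('U')(C) = Mul(Rational(1, 2), Pow(Pow(C, 2), -1)) = Mul(Rational(1, 2), Pow(C, -2)))
Function('L')(k, O) = Pow(k, 3) (Function('L')(k, O) = Mul(Pow(k, 2), k) = Pow(k, 3))
Mul(Mul(Mul(0, 5), 4), Function('L')(4, Function('U')(3))) = Mul(Mul(Mul(0, 5), 4), Pow(4, 3)) = Mul(Mul(0, 4), 64) = Mul(0, 64) = 0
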